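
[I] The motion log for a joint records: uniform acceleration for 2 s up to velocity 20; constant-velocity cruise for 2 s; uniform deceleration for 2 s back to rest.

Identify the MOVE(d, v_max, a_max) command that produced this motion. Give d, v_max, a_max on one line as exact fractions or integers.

a_max = 20/2 = 10
d_a = ½·20·2 = 20; d_c = 20·2 = 40
d = 2·20 + 40 = 80
t_c = 2 > 0 so v_max = 20

d=80 v_max=20 a_max=10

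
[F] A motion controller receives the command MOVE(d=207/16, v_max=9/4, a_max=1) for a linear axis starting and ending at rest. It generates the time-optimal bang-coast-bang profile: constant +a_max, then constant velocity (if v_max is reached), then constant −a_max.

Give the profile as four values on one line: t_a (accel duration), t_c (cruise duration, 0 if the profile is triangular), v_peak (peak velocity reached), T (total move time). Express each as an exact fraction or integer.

(v_max)²/a_max = (9/4)²/1 = 81/16
207/16 ≥ 81/16 so v_max reached
t_a = (9/4)/1 = 9/4; v_peak = 9/4
d_cruise = 207/16 − 81/16 = 63/8; t_c = (63/8)/(9/4) = 7/2
T = 2·9/4 + 7/2 = 8

t_a=9/4 t_c=7/2 v_peak=9/4 T=8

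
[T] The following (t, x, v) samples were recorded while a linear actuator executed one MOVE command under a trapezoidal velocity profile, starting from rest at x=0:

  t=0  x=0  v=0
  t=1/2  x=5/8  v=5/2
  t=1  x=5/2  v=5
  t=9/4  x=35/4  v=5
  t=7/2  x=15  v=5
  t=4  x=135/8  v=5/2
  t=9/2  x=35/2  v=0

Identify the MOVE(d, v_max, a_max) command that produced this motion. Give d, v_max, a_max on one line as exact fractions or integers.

d=35/2 v_max=5 a_max=5

final state: t=9/2, x=35/2, v=0 → d = 35/2
a_max = (5/2−0)/(1/2−0) = 5
max v = 5 over t∈[1,7/2] → v_max = 5
check: 5·(1+5/2) = 35/2 ✓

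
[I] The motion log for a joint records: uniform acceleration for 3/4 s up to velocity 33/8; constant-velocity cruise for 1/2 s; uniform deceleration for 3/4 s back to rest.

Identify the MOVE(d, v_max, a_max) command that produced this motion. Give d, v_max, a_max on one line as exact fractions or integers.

d=165/32 v_max=33/8 a_max=11/2

a_max = (33/8)/(3/4) = 11/2
d_a = ½·33/8·3/4 = 99/64; d_c = 33/8·1/2 = 33/16
d = 2·99/64 + 33/16 = 165/32
t_c = 1/2 > 0 so v_max = 33/8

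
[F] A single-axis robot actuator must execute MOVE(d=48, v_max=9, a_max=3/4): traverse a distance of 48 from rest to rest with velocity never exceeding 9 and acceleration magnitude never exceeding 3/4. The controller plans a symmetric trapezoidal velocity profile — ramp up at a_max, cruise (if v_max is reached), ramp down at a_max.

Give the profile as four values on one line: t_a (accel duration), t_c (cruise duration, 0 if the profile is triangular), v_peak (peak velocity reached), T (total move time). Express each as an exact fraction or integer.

(v_max)²/a_max = 9²/(3/4) = 108
48 < 108 → triangular
v_peak = √(48·3/4) = √36 = 6
t_a = 6/(3/4) = 8; t_c = 0
T = 2·8 = 16

t_a=8 t_c=0 v_peak=6 T=16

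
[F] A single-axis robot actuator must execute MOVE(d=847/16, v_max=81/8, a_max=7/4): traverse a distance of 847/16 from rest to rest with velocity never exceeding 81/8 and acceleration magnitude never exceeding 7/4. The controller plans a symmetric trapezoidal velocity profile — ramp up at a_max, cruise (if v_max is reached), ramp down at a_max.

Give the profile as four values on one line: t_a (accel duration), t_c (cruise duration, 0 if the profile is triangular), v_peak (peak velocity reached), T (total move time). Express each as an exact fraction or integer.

v_max²/a_max = (81/8)²/(7/4) = 6561/112
847/16 < 6561/112 so t_c = 0
v_peak = √(847/16·7/4) = √(5929/64) = 77/8
t_a = (77/8)/(7/4) = 11/2; t_c = 0
T = 2·11/2 = 11

t_a=11/2 t_c=0 v_peak=77/8 T=11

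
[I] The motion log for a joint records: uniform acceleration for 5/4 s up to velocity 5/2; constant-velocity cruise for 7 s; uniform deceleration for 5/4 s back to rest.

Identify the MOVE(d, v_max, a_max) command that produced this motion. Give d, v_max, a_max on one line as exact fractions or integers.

d=165/8 v_max=5/2 a_max=2

a_max = (5/2)/(5/4) = 2
d_a = ½·5/2·5/4 = 25/16; d_c = 5/2·7 = 35/2
d = 2·25/16 + 35/2 = 165/8
t_c = 7 > 0 ⇒ limit active, v_max = 5/2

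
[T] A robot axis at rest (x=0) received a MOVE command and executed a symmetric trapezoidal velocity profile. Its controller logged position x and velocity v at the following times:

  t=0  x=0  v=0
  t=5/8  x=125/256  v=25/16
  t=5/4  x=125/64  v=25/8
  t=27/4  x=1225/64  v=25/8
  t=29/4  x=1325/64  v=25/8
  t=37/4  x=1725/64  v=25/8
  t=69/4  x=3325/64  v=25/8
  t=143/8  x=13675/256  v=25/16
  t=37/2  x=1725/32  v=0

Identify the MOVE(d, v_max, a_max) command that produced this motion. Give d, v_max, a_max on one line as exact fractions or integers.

d=1725/32 v_max=25/8 a_max=5/2

final state: t=37/2, x=1725/32, v=0 → d = 1725/32
a_max = (25/16−0)/(5/8−0) = 5/2
max v = 25/8 over t∈[5/4,69/4] → v_max = 25/8
check: 25/8·(5/4+16) = 1725/32 ✓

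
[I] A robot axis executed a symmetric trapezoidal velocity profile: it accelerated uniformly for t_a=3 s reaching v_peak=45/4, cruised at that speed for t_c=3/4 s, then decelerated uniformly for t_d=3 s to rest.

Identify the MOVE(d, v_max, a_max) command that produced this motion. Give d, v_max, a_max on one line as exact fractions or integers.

a_max = (45/4)/3 = 15/4
d_a = ½·45/4·3 = 135/8; d_c = 45/4·3/4 = 135/16
d = 2·135/8 + 135/16 = 675/16
t_c = 3/4 > 0 → v_max = v_peak = 45/4

d=675/16 v_max=45/4 a_max=15/4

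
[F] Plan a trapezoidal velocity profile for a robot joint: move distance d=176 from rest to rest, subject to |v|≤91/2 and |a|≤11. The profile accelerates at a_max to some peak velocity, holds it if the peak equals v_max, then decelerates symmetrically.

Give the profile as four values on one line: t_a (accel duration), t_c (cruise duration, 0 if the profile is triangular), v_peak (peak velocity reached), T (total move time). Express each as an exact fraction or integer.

vₘ²/aₘ = (91/2)²/11 = 8281/44
176 < 8281/44 so t_c = 0
v_peak = √(176·11) = √1936 = 44
t_a = 44/11 = 4; t_c = 0
T = 2·4 = 8

t_a=4 t_c=0 v_peak=44 T=8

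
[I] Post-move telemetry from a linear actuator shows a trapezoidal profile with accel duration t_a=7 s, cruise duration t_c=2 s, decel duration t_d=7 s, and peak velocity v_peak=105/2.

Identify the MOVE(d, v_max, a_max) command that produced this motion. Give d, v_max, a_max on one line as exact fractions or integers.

d=945/2 v_max=105/2 a_max=15/2

a_max = (105/2)/7 = 15/2
d_a = ½·105/2·7 = 735/4; d_c = 105/2·2 = 105
d = 2·735/4 + 105 = 945/2
t_c = 2 > 0 so v_max = 105/2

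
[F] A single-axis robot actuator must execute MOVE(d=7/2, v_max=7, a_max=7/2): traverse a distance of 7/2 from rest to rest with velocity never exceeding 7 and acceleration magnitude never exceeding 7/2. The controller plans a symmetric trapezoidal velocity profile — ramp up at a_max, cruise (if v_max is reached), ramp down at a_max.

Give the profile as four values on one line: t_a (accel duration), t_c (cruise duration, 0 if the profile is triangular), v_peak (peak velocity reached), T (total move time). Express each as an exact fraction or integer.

t_a=1 t_c=0 v_peak=7/2 T=2

vₘ²/aₘ = 7²/(7/2) = 14
7/2 < 14 → triangular
v_peak = √(7/2·7/2) = √(49/4) = 7/2
t_a = (7/2)/(7/2) = 1; t_c = 0
T = 2·1 = 2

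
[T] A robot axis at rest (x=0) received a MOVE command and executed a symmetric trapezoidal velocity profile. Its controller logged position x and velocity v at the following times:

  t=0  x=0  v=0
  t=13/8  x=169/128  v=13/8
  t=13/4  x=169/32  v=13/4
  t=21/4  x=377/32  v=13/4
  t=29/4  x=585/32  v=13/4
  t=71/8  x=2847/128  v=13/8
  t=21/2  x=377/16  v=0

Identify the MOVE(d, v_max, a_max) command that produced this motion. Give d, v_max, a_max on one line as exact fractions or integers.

d=377/16 v_max=13/4 a_max=1

final state: t=21/2, x=377/16, v=0 → d = 377/16
a_max = (13/8−0)/(13/8−0) = 1
max v = 13/4 over t∈[13/4,29/4] → v_max = 13/4
check: 13/4·(13/4+4) = 377/16 ✓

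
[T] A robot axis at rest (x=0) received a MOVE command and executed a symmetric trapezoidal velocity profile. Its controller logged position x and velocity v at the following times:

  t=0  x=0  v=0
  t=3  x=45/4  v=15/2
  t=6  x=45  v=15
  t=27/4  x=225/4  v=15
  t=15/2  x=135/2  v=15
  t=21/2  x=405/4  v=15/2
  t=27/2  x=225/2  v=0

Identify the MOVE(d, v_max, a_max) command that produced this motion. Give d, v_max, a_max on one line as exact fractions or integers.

d=225/2 v_max=15 a_max=5/2

final state: t=27/2, x=225/2, v=0 → d = 225/2
a_max = (15/2−0)/(3−0) = 5/2
max v = 15 over t∈[6,15/2] → v_max = 15
check: 15·(6+3/2) = 225/2 ✓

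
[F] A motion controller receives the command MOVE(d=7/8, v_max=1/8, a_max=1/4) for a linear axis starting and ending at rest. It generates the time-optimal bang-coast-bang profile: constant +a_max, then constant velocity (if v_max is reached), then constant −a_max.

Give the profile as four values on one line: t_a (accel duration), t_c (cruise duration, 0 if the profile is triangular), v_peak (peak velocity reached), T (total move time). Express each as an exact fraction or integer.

t_a=1/2 t_c=13/2 v_peak=1/8 T=15/2

(v_max)²/a_max = (1/8)²/(1/4) = 1/16
7/8 ≥ 1/16 so v_max reached
t_a = (1/8)/(1/4) = 1/2; v_peak = 1/8
d_cruise = 7/8 − 1/16 = 13/16; t_c = (13/16)/(1/8) = 13/2
T = 2·1/2 + 13/2 = 15/2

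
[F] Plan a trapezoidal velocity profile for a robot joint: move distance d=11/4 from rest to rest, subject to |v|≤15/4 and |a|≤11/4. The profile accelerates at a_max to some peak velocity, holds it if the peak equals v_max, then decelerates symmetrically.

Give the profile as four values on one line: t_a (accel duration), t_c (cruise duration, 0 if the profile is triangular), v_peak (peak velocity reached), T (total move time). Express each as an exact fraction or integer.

v_max²/a_max = (15/4)²/(11/4) = 225/44
11/4 < 225/44 so t_c = 0
v_peak = √(11/4·11/4) = √(121/16) = 11/4
t_a = (11/4)/(11/4) = 1; t_c = 0
T = 2·1 = 2

t_a=1 t_c=0 v_peak=11/4 T=2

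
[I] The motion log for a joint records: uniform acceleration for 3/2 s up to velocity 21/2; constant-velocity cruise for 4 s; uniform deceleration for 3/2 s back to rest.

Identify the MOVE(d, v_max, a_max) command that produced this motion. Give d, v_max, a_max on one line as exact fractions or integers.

d=231/4 v_max=21/2 a_max=7

a_max = (21/2)/(3/2) = 7
d_a = ½·21/2·3/2 = 63/8; d_c = 21/2·4 = 42
d = 2·63/8 + 42 = 231/4
t_c = 4 > 0 → v_max = v_peak = 21/2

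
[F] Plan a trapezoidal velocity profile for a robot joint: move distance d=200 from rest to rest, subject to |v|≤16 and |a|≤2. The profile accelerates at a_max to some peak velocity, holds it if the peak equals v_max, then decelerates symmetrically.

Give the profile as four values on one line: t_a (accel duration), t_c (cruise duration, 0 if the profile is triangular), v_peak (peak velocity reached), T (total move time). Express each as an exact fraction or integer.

vₘ²/aₘ = 16²/2 = 128
200 ≥ 128 so v_max reached
t_a = 16/2 = 8; v_peak = 16
d_cruise = 200 − 128 = 72; t_c = 72/16 = 9/2
T = 2·8 + 9/2 = 41/2

t_a=8 t_c=9/2 v_peak=16 T=41/2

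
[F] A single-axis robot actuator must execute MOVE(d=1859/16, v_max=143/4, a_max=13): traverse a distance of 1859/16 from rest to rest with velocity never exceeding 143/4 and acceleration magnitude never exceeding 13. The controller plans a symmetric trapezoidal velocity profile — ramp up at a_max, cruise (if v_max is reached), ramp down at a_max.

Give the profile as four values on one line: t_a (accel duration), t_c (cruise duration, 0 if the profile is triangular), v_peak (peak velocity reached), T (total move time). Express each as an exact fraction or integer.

v_max²/a_max = (143/4)²/13 = 1573/16
1859/16 ≥ 1573/16 so v_max reached
t_a = (143/4)/13 = 11/4; v_peak = 143/4
d_cruise = 1859/16 − 1573/16 = 143/8; t_c = (143/8)/(143/4) = 1/2
T = 2·11/4 + 1/2 = 6

t_a=11/4 t_c=1/2 v_peak=143/4 T=6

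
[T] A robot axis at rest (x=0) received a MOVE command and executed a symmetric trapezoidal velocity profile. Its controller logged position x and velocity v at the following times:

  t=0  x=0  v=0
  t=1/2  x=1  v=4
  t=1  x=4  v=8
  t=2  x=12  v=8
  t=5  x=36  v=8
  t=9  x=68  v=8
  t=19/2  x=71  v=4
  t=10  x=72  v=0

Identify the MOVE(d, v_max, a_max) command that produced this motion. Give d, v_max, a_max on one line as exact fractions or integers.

final state: t=10, x=72, v=0 → d = 72
a_max = (4−0)/(1/2−0) = 8
max v = 8 over t∈[1,9] → v_max = 8
check: 8·(1+8) = 72 ✓

d=72 v_max=8 a_max=8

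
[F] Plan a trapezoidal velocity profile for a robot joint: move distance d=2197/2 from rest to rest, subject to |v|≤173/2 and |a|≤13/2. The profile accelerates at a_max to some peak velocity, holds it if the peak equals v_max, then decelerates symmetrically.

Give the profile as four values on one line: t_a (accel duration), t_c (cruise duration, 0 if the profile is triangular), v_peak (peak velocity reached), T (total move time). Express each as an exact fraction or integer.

v_max²/a_max = (173/2)²/(13/2) = 29929/26
2197/2 < 29929/26 → triangular
v_peak = √(2197/2·13/2) = √(28561/4) = 169/2
t_a = (169/2)/(13/2) = 13; t_c = 0
T = 2·13 = 26

t_a=13 t_c=0 v_peak=169/2 T=26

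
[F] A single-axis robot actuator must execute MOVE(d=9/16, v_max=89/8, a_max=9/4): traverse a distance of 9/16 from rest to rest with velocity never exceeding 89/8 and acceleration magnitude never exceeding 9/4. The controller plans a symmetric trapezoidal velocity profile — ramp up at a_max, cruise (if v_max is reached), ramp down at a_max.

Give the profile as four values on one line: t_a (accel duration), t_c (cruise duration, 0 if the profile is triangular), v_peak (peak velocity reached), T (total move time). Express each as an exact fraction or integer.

(v_max)²/a_max = (89/8)²/(9/4) = 7921/144
9/16 < 7921/144 → triangular
v_peak = √(9/16·9/4) = √(81/64) = 9/8
t_a = (9/8)/(9/4) = 1/2; t_c = 0
T = 2·1/2 = 1

t_a=1/2 t_c=0 v_peak=9/8 T=1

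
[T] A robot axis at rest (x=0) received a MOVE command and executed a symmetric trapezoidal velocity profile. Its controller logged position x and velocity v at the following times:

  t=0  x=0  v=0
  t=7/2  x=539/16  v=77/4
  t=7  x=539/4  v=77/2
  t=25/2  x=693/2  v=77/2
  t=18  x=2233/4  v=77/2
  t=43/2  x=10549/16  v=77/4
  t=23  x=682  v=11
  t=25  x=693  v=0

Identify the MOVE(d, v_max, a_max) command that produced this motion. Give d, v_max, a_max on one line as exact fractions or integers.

d=693 v_max=77/2 a_max=11/2

final state: t=25, x=693, v=0 → d = 693
a_max = (77/4−0)/(7/2−0) = 11/2
max v = 77/2 over t∈[7,18] → v_max = 77/2
check: 77/2·(7+11) = 693 ✓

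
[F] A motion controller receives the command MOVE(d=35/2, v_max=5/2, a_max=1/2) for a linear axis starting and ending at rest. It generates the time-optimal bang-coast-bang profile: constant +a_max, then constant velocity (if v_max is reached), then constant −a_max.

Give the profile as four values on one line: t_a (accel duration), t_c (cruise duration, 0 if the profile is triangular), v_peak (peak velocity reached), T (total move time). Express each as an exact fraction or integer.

t_a=5 t_c=2 v_peak=5/2 T=12

vₘ²/aₘ = (5/2)²/(1/2) = 25/2
35/2 ≥ 25/2 → trapezoidal
t_a = (5/2)/(1/2) = 5; v_peak = 5/2
d_cruise = 35/2 − 25/2 = 5; t_c = 5/(5/2) = 2
T = 2·5 + 2 = 12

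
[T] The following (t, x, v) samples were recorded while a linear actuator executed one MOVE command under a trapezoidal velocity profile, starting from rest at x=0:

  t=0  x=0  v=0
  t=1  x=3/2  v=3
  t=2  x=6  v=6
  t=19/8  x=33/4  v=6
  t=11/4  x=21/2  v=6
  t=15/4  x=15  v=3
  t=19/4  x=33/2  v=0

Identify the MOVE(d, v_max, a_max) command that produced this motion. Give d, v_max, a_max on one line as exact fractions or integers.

final state: t=19/4, x=33/2, v=0 → d = 33/2
a_max = (3−0)/(1−0) = 3
max v = 6 over t∈[2,11/4] → v_max = 6
check: 6·(2+3/4) = 33/2 ✓

d=33/2 v_max=6 a_max=3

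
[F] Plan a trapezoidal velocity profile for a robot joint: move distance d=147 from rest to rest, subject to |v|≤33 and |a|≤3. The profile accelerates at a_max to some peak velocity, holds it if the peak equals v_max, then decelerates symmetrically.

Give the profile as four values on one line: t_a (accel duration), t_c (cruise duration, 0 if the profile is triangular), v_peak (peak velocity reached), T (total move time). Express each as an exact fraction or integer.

v_max²/a_max = 33²/3 = 363
147 < 363 so t_c = 0
v_peak = √(147·3) = √441 = 21
t_a = 21/3 = 7; t_c = 0
T = 2·7 = 14

t_a=7 t_c=0 v_peak=21 T=14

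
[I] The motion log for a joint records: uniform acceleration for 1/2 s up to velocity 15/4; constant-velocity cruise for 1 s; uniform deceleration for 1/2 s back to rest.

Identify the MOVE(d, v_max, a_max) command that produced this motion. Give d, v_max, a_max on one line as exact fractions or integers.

d=45/8 v_max=15/4 a_max=15/2

a_max = (15/4)/(1/2) = 15/2
d_a = ½·15/4·1/2 = 15/16; d_c = 15/4·1 = 15/4
d = 2·15/16 + 15/4 = 45/8
t_c = 1 > 0 so v_max = 15/4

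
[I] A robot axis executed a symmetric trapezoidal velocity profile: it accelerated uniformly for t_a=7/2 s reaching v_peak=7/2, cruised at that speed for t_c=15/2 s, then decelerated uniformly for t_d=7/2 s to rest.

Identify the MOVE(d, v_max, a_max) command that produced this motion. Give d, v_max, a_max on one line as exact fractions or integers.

d=77/2 v_max=7/2 a_max=1

a_max = (7/2)/(7/2) = 1
d_a = ½·7/2·7/2 = 49/8; d_c = 7/2·15/2 = 105/4
d = 2·49/8 + 105/4 = 77/2
t_c = 15/2 > 0 → v_max = v_peak = 7/2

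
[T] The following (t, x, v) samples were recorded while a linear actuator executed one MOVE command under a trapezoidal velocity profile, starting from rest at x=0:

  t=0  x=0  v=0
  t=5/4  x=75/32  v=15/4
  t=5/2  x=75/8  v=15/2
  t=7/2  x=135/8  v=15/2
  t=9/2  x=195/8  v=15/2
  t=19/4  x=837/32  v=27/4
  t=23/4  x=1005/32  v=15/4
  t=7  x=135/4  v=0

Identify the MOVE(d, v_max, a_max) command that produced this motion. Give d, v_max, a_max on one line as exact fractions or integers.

final state: t=7, x=135/4, v=0 → d = 135/4
a_max = (15/4−0)/(5/4−0) = 3
max v = 15/2 over t∈[5/2,9/2] → v_max = 15/2
check: 15/2·(5/2+2) = 135/4 ✓

d=135/4 v_max=15/2 a_max=3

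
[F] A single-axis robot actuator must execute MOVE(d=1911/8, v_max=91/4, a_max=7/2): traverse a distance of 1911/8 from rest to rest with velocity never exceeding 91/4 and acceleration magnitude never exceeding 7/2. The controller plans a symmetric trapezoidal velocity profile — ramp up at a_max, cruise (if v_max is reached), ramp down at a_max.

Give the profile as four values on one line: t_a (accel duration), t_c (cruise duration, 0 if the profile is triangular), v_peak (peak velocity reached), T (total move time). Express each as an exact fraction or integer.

vₘ²/aₘ = (91/4)²/(7/2) = 1183/8
1911/8 ≥ 1183/8 so v_max reached
t_a = (91/4)/(7/2) = 13/2; v_peak = 91/4
d_cruise = 1911/8 − 1183/8 = 91; t_c = 91/(91/4) = 4
T = 2·13/2 + 4 = 17

t_a=13/2 t_c=4 v_peak=91/4 T=17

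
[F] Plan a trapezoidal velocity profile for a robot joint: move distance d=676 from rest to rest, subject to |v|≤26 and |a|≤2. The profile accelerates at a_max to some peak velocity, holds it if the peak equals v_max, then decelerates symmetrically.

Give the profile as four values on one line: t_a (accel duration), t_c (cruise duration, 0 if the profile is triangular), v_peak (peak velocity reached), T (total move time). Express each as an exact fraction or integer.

vₘ²/aₘ = 26²/2 = 338
676 ≥ 338 so v_max reached
t_a = 26/2 = 13; v_peak = 26
d_cruise = 676 − 338 = 338; t_c = 338/26 = 13
T = 2·13 + 13 = 39

t_a=13 t_c=13 v_peak=26 T=39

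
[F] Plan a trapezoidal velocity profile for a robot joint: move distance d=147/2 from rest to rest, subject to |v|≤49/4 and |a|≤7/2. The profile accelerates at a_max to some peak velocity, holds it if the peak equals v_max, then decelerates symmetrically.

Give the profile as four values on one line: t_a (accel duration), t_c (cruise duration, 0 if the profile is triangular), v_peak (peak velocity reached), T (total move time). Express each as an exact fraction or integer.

t_a=7/2 t_c=5/2 v_peak=49/4 T=19/2

v_max²/a_max = (49/4)²/(7/2) = 343/8
147/2 ≥ 343/8 so v_max reached
t_a = (49/4)/(7/2) = 7/2; v_peak = 49/4
d_cruise = 147/2 − 343/8 = 245/8; t_c = (245/8)/(49/4) = 5/2
T = 2·7/2 + 5/2 = 19/2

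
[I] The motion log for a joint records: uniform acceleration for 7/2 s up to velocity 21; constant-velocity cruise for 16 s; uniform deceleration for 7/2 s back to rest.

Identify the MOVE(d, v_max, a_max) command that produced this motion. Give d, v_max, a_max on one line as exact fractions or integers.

d=819/2 v_max=21 a_max=6

a_max = 21/(7/2) = 6
d_a = ½·21·7/2 = 147/4; d_c = 21·16 = 336
d = 2·147/4 + 336 = 819/2
t_c = 16 > 0 so v_max = 21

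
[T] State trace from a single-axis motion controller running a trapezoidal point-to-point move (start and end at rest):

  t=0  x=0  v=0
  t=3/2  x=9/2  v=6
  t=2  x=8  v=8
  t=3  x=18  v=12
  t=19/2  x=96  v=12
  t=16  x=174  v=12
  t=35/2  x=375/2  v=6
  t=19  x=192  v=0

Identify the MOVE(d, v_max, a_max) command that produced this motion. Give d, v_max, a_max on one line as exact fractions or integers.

final state: t=19, x=192, v=0 → d = 192
a_max = (6−0)/(3/2−0) = 4
max v = 12 over t∈[3,16] → v_max = 12
check: 12·(3+13) = 192 ✓

d=192 v_max=12 a_max=4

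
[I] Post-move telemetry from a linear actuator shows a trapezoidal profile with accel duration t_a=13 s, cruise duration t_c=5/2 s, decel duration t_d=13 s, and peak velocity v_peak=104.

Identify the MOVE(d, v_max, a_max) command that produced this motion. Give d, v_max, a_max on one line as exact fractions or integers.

a_max = 104/13 = 8
d_a = ½·104·13 = 676; d_c = 104·5/2 = 260
d = 2·676 + 260 = 1612
t_c = 5/2 > 0 → v_max = v_peak = 104

d=1612 v_max=104 a_max=8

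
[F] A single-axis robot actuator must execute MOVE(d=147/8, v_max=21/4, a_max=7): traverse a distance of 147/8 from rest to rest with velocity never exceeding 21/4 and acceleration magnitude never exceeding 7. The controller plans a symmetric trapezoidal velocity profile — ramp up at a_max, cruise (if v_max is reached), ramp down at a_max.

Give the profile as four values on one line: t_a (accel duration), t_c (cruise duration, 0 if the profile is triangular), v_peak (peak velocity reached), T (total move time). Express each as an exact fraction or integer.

(v_max)²/a_max = (21/4)²/7 = 63/16
147/8 ≥ 63/16 so v_max reached
t_a = (21/4)/7 = 3/4; v_peak = 21/4
d_cruise = 147/8 − 63/16 = 231/16; t_c = (231/16)/(21/4) = 11/4
T = 2·3/4 + 11/4 = 17/4

t_a=3/4 t_c=11/4 v_peak=21/4 T=17/4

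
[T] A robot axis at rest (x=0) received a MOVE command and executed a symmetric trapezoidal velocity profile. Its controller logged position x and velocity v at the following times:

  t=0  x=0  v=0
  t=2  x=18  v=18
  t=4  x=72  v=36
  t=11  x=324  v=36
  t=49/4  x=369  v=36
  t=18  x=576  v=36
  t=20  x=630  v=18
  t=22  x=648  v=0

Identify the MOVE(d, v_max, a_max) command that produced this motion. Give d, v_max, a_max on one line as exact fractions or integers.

final state: t=22, x=648, v=0 → d = 648
a_max = (18−0)/(2−0) = 9
max v = 36 over t∈[4,18] → v_max = 36
check: 36·(4+14) = 648 ✓

d=648 v_max=36 a_max=9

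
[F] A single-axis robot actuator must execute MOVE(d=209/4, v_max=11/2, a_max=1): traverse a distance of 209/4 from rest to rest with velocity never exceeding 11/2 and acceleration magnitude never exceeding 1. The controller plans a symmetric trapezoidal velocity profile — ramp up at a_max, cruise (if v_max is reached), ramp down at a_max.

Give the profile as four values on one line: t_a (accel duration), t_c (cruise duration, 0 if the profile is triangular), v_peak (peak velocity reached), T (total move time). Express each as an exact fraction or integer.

t_a=11/2 t_c=4 v_peak=11/2 T=15

v_max²/a_max = (11/2)²/1 = 121/4
209/4 ≥ 121/4 → trapezoidal
t_a = (11/2)/1 = 11/2; v_peak = 11/2
d_cruise = 209/4 − 121/4 = 22; t_c = 22/(11/2) = 4
T = 2·11/2 + 4 = 15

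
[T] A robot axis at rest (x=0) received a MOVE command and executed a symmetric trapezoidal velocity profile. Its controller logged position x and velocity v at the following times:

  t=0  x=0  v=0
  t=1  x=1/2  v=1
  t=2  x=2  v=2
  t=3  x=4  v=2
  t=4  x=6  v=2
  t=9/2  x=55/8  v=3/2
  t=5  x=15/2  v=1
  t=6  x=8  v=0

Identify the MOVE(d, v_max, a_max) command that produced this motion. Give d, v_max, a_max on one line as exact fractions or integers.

final state: t=6, x=8, v=0 → d = 8
a_max = (1−0)/(1−0) = 1
max v = 2 over t∈[2,4] → v_max = 2
check: 2·(2+2) = 8 ✓

d=8 v_max=2 a_max=1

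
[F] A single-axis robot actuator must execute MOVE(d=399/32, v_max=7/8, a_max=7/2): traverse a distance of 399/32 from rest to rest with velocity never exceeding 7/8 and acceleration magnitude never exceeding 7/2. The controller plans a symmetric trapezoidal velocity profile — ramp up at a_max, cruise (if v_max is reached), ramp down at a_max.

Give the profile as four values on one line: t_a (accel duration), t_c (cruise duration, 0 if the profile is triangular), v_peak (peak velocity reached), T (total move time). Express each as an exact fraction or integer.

t_a=1/4 t_c=14 v_peak=7/8 T=29/2

vₘ²/aₘ = (7/8)²/(7/2) = 7/32
399/32 ≥ 7/32 → trapezoidal
t_a = (7/8)/(7/2) = 1/4; v_peak = 7/8
d_cruise = 399/32 − 7/32 = 49/4; t_c = (49/4)/(7/8) = 14
T = 2·1/4 + 14 = 29/2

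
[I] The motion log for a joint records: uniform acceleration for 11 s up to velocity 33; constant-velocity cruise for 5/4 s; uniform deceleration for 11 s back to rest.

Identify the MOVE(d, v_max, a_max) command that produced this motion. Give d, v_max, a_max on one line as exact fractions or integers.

a_max = 33/11 = 3
d_a = ½·33·11 = 363/2; d_c = 33·5/4 = 165/4
d = 2·363/2 + 165/4 = 1617/4
t_c = 5/4 > 0 so v_max = 33

d=1617/4 v_max=33 a_max=3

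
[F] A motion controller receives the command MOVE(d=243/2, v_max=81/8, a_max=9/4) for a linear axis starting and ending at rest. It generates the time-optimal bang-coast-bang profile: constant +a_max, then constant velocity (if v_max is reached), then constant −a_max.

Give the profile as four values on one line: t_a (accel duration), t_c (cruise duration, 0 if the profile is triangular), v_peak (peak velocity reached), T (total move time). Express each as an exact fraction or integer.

vₘ²/aₘ = (81/8)²/(9/4) = 729/16
243/2 ≥ 729/16 → trapezoidal
t_a = (81/8)/(9/4) = 9/2; v_peak = 81/8
d_cruise = 243/2 − 729/16 = 1215/16; t_c = (1215/16)/(81/8) = 15/2
T = 2·9/2 + 15/2 = 33/2

t_a=9/2 t_c=15/2 v_peak=81/8 T=33/2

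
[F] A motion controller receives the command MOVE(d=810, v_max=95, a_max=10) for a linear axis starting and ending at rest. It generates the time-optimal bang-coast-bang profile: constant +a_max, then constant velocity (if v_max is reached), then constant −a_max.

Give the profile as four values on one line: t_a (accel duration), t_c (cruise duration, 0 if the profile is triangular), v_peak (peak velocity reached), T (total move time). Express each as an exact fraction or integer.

(v_max)²/a_max = 95²/10 = 1805/2
810 < 1805/2 so t_c = 0
v_peak = √(810·10) = √8100 = 90
t_a = 90/10 = 9; t_c = 0
T = 2·9 = 18

t_a=9 t_c=0 v_peak=90 T=18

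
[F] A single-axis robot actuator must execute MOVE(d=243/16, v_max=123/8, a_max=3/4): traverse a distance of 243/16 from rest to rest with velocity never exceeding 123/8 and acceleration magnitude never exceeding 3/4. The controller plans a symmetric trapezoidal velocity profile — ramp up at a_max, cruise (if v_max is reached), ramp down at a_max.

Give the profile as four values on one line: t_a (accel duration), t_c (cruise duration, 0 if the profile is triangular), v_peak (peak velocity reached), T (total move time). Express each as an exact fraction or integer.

t_a=9/2 t_c=0 v_peak=27/8 T=9

v_max²/a_max = (123/8)²/(3/4) = 5043/16
243/16 < 5043/16 ⇒ no cruise
v_peak = √(243/16·3/4) = √(729/64) = 27/8
t_a = (27/8)/(3/4) = 9/2; t_c = 0
T = 2·9/2 = 9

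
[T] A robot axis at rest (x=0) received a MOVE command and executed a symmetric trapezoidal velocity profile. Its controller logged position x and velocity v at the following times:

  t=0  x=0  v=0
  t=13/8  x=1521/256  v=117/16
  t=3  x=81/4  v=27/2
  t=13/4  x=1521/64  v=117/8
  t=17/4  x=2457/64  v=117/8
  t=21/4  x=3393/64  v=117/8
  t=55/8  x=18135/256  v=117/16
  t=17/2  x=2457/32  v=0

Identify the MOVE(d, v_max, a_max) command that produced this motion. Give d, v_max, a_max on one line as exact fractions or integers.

d=2457/32 v_max=117/8 a_max=9/2

final state: t=17/2, x=2457/32, v=0 → d = 2457/32
a_max = (117/16−0)/(13/8−0) = 9/2
max v = 117/8 over t∈[13/4,21/4] → v_max = 117/8
check: 117/8·(13/4+2) = 2457/32 ✓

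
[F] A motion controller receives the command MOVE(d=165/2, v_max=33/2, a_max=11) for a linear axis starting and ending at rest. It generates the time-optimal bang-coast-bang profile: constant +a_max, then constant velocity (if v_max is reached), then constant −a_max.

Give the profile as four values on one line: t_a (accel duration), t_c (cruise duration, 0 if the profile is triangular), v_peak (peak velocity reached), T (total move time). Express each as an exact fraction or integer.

vₘ²/aₘ = (33/2)²/11 = 99/4
165/2 ≥ 99/4 → trapezoidal
t_a = (33/2)/11 = 3/2; v_peak = 33/2
d_cruise = 165/2 − 99/4 = 231/4; t_c = (231/4)/(33/2) = 7/2
T = 2·3/2 + 7/2 = 13/2

t_a=3/2 t_c=7/2 v_peak=33/2 T=13/2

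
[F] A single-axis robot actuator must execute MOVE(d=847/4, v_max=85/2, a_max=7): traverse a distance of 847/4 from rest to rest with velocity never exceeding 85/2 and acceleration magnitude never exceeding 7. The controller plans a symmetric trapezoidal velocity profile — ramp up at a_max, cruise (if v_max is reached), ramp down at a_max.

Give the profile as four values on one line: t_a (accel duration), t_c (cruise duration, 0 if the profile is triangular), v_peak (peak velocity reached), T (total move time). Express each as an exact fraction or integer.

(v_max)²/a_max = (85/2)²/7 = 7225/28
847/4 < 7225/28 → triangular
v_peak = √(847/4·7) = √(5929/4) = 77/2
t_a = (77/2)/7 = 11/2; t_c = 0
T = 2·11/2 = 11

t_a=11/2 t_c=0 v_peak=77/2 T=11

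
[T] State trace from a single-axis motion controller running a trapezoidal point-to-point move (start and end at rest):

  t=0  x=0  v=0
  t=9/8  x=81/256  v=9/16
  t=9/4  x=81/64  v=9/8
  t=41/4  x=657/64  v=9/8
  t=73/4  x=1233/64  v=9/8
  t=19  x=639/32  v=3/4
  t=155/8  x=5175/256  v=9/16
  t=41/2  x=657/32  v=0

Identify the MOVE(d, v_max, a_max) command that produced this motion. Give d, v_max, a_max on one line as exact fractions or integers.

final state: t=41/2, x=657/32, v=0 → d = 657/32
a_max = (9/16−0)/(9/8−0) = 1/2
max v = 9/8 over t∈[9/4,73/4] → v_max = 9/8
check: 9/8·(9/4+16) = 657/32 ✓

d=657/32 v_max=9/8 a_max=1/2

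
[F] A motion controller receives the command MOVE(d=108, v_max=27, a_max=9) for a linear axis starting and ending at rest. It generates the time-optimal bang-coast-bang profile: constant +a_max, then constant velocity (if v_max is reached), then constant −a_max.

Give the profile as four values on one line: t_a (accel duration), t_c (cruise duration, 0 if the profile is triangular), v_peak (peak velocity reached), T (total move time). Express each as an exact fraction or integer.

t_a=3 t_c=1 v_peak=27 T=7

(v_max)²/a_max = 27²/9 = 81
108 ≥ 81 so v_max reached
t_a = 27/9 = 3; v_peak = 27
d_cruise = 108 − 81 = 27; t_c = 27/27 = 1
T = 2·3 + 1 = 7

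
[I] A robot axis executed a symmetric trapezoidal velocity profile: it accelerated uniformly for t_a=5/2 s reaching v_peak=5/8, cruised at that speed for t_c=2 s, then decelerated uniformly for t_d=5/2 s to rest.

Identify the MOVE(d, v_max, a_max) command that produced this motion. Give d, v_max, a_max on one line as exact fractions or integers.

d=45/16 v_max=5/8 a_max=1/4

a_max = (5/8)/(5/2) = 1/4
d_a = ½·5/8·5/2 = 25/32; d_c = 5/8·2 = 5/4
d = 2·25/32 + 5/4 = 45/16
t_c = 2 > 0 so v_max = 5/8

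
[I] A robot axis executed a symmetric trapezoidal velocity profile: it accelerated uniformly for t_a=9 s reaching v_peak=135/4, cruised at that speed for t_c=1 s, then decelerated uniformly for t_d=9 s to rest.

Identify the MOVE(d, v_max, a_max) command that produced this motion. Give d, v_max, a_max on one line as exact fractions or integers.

d=675/2 v_max=135/4 a_max=15/4

a_max = (135/4)/9 = 15/4
d_a = ½·135/4·9 = 1215/8; d_c = 135/4·1 = 135/4
d = 2·1215/8 + 135/4 = 675/2
t_c = 1 > 0 so v_max = 135/4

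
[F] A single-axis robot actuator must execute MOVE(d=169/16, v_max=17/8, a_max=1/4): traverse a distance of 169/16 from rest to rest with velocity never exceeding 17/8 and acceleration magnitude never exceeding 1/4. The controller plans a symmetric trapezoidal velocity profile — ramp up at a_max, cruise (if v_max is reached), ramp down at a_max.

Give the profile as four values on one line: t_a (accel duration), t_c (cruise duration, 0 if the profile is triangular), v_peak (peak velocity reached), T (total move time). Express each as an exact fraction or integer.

v_max²/a_max = (17/8)²/(1/4) = 289/16
169/16 < 289/16 ⇒ no cruise
v_peak = √(169/16·1/4) = √(169/64) = 13/8
t_a = (13/8)/(1/4) = 13/2; t_c = 0
T = 2·13/2 = 13

t_a=13/2 t_c=0 v_peak=13/8 T=13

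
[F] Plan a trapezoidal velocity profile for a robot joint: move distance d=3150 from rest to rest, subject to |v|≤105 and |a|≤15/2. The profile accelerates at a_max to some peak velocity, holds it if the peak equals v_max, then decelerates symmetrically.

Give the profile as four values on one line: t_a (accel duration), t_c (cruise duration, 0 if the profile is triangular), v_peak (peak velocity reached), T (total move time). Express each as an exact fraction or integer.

v_max²/a_max = 105²/(15/2) = 1470
3150 ≥ 1470 → trapezoidal
t_a = 105/(15/2) = 14; v_peak = 105
d_cruise = 3150 − 1470 = 1680; t_c = 1680/105 = 16
T = 2·14 + 16 = 44

t_a=14 t_c=16 v_peak=105 T=44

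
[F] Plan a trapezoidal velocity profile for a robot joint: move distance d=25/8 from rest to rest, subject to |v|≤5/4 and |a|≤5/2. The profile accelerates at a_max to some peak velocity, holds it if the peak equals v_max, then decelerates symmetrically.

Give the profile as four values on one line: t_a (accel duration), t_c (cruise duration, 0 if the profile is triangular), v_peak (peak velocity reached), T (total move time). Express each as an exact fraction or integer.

t_a=1/2 t_c=2 v_peak=5/4 T=3

v_max²/a_max = (5/4)²/(5/2) = 5/8
25/8 ≥ 5/8 ⇒ cruise phase
t_a = (5/4)/(5/2) = 1/2; v_peak = 5/4
d_cruise = 25/8 − 5/8 = 5/2; t_c = (5/2)/(5/4) = 2
T = 2·1/2 + 2 = 3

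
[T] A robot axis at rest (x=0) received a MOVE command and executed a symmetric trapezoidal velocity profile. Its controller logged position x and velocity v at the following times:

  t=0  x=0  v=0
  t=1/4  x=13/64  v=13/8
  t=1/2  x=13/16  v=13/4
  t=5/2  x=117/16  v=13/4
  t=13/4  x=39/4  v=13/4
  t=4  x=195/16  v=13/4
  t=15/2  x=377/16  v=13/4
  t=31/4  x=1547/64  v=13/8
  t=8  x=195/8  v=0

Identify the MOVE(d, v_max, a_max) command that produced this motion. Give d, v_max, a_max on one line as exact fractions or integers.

final state: t=8, x=195/8, v=0 → d = 195/8
a_max = (13/8−0)/(1/4−0) = 13/2
max v = 13/4 over t∈[1/2,15/2] → v_max = 13/4
check: 13/4·(1/2+7) = 195/8 ✓

d=195/8 v_max=13/4 a_max=13/2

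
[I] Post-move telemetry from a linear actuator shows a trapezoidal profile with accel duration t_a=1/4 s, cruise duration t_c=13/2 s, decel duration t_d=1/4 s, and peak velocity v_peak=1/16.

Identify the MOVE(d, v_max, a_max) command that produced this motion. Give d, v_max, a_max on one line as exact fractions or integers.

a_max = (1/16)/(1/4) = 1/4
d_a = ½·1/16·1/4 = 1/128; d_c = 1/16·13/2 = 13/32
d = 2·1/128 + 13/32 = 27/64
t_c = 13/2 > 0 ⇒ limit active, v_max = 1/16

d=27/64 v_max=1/16 a_max=1/4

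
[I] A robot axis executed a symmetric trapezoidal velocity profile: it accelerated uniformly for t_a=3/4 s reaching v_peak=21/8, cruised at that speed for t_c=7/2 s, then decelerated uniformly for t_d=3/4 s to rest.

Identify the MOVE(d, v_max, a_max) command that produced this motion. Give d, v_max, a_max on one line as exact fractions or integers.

d=357/32 v_max=21/8 a_max=7/2

a_max = (21/8)/(3/4) = 7/2
d_a = ½·21/8·3/4 = 63/64; d_c = 21/8·7/2 = 147/16
d = 2·63/64 + 147/16 = 357/32
t_c = 7/2 > 0 → v_max = v_peak = 21/8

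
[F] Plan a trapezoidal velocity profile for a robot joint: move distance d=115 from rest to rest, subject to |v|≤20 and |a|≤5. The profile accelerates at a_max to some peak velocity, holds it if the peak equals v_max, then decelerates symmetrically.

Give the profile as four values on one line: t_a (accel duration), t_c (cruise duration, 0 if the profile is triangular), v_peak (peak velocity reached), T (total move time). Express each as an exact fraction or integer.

v_max²/a_max = 20²/5 = 80
115 ≥ 80 → trapezoidal
t_a = 20/5 = 4; v_peak = 20
d_cruise = 115 − 80 = 35; t_c = 35/20 = 7/4
T = 2·4 + 7/4 = 39/4

t_a=4 t_c=7/4 v_peak=20 T=39/4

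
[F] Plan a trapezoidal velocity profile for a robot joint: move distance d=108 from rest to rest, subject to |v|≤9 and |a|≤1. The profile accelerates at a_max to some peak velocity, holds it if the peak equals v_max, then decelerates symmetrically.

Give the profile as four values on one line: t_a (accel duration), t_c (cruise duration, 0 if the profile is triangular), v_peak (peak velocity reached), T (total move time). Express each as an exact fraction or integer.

t_a=9 t_c=3 v_peak=9 T=21

(v_max)²/a_max = 9²/1 = 81
108 ≥ 81 ⇒ cruise phase
t_a = 9/1 = 9; v_peak = 9
d_cruise = 108 − 81 = 27; t_c = 27/9 = 3
T = 2·9 + 3 = 21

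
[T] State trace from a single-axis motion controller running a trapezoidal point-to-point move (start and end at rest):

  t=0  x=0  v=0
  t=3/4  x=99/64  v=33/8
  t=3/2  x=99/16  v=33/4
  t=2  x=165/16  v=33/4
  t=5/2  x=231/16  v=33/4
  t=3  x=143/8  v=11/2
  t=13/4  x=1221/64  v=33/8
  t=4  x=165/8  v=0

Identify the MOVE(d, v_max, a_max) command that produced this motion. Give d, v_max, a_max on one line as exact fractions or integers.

final state: t=4, x=165/8, v=0 → d = 165/8
a_max = (33/8−0)/(3/4−0) = 11/2
max v = 33/4 over t∈[3/2,5/2] → v_max = 33/4
check: 33/4·(3/2+1) = 165/8 ✓

d=165/8 v_max=33/4 a_max=11/2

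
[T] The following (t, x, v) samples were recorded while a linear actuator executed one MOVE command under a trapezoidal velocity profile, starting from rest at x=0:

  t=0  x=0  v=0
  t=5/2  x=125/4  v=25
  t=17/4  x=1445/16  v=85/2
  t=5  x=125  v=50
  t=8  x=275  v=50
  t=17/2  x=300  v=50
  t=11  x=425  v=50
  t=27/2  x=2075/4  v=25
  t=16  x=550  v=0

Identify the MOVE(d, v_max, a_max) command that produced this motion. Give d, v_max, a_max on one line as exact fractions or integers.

d=550 v_max=50 a_max=10

final state: t=16, x=550, v=0 → d = 550
a_max = (25−0)/(5/2−0) = 10
max v = 50 over t∈[5,11] → v_max = 50
check: 50·(5+6) = 550 ✓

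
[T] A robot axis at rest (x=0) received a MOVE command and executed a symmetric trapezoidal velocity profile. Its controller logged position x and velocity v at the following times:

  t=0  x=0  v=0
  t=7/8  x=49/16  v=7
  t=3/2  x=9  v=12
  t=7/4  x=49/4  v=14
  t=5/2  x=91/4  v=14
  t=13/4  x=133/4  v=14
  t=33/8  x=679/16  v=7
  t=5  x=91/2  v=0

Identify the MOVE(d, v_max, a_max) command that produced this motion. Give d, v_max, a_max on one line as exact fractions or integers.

final state: t=5, x=91/2, v=0 → d = 91/2
a_max = (7−0)/(7/8−0) = 8
max v = 14 over t∈[7/4,13/4] → v_max = 14
check: 14·(7/4+3/2) = 91/2 ✓

d=91/2 v_max=14 a_max=8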